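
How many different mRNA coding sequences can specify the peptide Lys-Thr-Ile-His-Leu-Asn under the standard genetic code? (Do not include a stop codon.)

Lys: 2 codons.
Thr: 4 codons.
Ile: 3 codons.
His: 2 codons.
Leu: 6 codons.
Asn: 2 codons.
2 × 4 × 3 × 2 × 6 × 2 = 576.

576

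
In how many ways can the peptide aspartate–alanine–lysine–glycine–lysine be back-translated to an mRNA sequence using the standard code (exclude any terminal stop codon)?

Asp: 2 codons.
Ala: 4 codons.
Lys: 2 codons.
Gly: 4 codons.
Lys: 2 codons.
2 × 4 × 2 × 4 × 2 = 128.

128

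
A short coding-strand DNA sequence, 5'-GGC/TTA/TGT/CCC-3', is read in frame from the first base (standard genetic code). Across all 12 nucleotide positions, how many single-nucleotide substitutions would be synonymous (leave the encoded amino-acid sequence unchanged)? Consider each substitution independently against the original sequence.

Codon 1 (GGC, Gly): 3 synonymous substitutions.
Codon 2 (TTA, Leu): 2 synonymous substitutions.
Codon 3 (TGT, Cys): 1 synonymous substitution.
Codon 4 (CCC, Pro): 3 synonymous substitutions.
Total: 3 + 2 + 1 + 3 = 9.

9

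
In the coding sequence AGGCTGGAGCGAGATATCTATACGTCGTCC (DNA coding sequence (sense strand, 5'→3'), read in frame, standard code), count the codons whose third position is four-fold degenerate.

5

Codon 1 AGG (Arg): third position 2-fold.
Codon 2 CTG (Leu): third position 4-fold.
Codon 3 GAG (Glu): third position 2-fold.
Codon 4 CGA (Arg): third position 4-fold.
Codon 5 GAT (Asp): third position 2-fold.
Codon 6 ATC (Ile): third position 3-fold.
Codon 7 TAT (Tyr): third position 2-fold.
Codon 8 ACG (Thr): third position 4-fold.
Codon 9 TCG (Ser): third position 4-fold.
Codon 10 TCC (Ser): third position 4-fold.
Four-fold degenerate third positions: 5.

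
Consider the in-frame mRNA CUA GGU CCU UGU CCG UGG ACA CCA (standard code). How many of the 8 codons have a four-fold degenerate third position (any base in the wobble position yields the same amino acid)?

Codon 1 CUA (Leu): third position 4-fold.
Codon 2 GGU (Gly): third position 4-fold.
Codon 3 CCU (Pro): third position 4-fold.
Codon 4 UGU (Cys): third position 2-fold.
Codon 5 CCG (Pro): third position 4-fold.
Codon 6 UGG (Trp): third position 1-fold.
Codon 7 ACA (Thr): third position 4-fold.
Codon 8 CCA (Pro): third position 4-fold.
Four-fold degenerate third positions: 6.

6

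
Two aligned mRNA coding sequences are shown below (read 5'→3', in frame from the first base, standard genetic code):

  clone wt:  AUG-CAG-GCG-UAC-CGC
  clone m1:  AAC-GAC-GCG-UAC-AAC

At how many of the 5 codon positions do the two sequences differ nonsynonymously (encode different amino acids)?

3

Codon 1: AUG Met / AAC Asn — nonsynonymous.
Codon 2: CAG Gln / GAC Asp — nonsynonymous.
Codon 3: GCG Ala / GCG Ala — identical.
Codon 4: UAC Tyr / UAC Tyr — identical.
Codon 5: CGC Arg / AAC Asn — nonsynonymous.
Nonsynonymous differences: 3.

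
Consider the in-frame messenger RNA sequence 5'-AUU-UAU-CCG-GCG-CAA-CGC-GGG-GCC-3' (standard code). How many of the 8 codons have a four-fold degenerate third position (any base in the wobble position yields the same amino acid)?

Codon 1 AUU (Ile): third position 3-fold.
Codon 2 UAU (Tyr): third position 2-fold.
Codon 3 CCG (Pro): third position 4-fold.
Codon 4 GCG (Ala): third position 4-fold.
Codon 5 CAA (Gln): third position 2-fold.
Codon 6 CGC (Arg): third position 4-fold.
Codon 7 GGG (Gly): third position 4-fold.
Codon 8 GCC (Ala): third position 4-fold.
Four-fold degenerate third positions: 5.

5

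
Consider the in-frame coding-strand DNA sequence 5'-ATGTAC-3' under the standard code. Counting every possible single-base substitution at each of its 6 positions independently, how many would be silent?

1

Codon 1 (ATG, Met): 0 synonymous substitutions.
Codon 2 (TAC, Tyr): 1 synonymous substitution.
Total: 0 + 1 = 1.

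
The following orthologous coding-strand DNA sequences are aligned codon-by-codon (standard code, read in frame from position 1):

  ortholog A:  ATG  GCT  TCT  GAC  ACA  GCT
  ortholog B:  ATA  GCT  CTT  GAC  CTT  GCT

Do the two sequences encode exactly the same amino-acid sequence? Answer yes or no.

Codon 1: ATG Met / ATA Ile — nonsynonymous.
Codon 2: GCT Ala / GCT Ala — identical.
Codon 3: TCT Ser / CTT Leu — nonsynonymous.
Codon 4: GAC Asp / GAC Asp — identical.
Codon 5: ACA Thr / CTT Leu — nonsynonymous.
Codon 6: GCT Ala / GCT Ala — identical.
Nonsynonymous differences: 3 → different protein.

no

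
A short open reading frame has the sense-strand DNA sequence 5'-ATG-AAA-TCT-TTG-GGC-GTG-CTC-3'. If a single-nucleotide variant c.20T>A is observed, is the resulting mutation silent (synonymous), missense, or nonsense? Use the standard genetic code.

missense

Position 20 falls in codon 7: CTC → Leu.
After the substitution the codon is CAC → His.
Leu ≠ His, so this is a missense mutation.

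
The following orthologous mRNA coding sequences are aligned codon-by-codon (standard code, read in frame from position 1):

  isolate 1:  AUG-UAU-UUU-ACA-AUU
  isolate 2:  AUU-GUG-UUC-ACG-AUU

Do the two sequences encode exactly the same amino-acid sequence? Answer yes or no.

Codon 1: AUG Met / AUU Ile — nonsynonymous.
Codon 2: UAU Tyr / GUG Val — nonsynonymous.
Codon 3: UUU Phe / UUC Phe — synonymous.
Codon 4: ACA Thr / ACG Thr — synonymous.
Codon 5: AUU Ile / AUU Ile — identical.
Nonsynonymous differences: 2 → different protein.

no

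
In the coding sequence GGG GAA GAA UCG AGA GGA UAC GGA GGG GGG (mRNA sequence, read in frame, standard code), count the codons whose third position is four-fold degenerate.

6

Codon 1 GGG (Gly): third position 4-fold.
Codon 2 GAA (Glu): third position 2-fold.
Codon 3 GAA (Glu): third position 2-fold.
Codon 4 UCG (Ser): third position 4-fold.
Codon 5 AGA (Arg): third position 2-fold.
Codon 6 GGA (Gly): third position 4-fold.
Codon 7 UAC (Tyr): third position 2-fold.
Codon 8 GGA (Gly): third position 4-fold.
Codon 9 GGG (Gly): third position 4-fold.
Codon 10 GGG (Gly): third position 4-fold.
Four-fold degenerate third positions: 6.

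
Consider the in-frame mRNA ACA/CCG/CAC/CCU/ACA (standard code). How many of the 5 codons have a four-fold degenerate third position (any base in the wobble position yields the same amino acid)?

Codon 1 ACA (Thr): third position 4-fold.
Codon 2 CCG (Pro): third position 4-fold.
Codon 3 CAC (His): third position 2-fold.
Codon 4 CCU (Pro): third position 4-fold.
Codon 5 ACA (Thr): third position 4-fold.
Four-fold degenerate third positions: 4.

4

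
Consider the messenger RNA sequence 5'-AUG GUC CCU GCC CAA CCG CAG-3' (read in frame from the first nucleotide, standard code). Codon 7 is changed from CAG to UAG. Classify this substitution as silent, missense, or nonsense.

Position 19 falls in codon 7: CAG → Gln.
After the substitution the codon is UAG → Stop.
The new codon is a stop codon, so this is a nonsense mutation.

nonsense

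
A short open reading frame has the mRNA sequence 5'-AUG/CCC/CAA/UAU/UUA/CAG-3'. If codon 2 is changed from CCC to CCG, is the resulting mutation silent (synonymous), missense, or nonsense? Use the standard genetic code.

Position 6 falls in codon 2: CCC → Pro.
After the substitution the codon is CCG → Pro.
Both encode Pro, so the change is synonymous.

silent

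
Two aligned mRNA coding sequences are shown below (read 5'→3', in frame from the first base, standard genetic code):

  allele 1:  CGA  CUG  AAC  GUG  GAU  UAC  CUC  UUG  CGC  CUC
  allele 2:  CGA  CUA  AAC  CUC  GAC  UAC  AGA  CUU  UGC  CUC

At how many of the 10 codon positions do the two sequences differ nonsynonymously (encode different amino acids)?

3

Codon 1: CGA Arg / CGA Arg — identical.
Codon 2: CUG Leu / CUA Leu — synonymous.
Codon 3: AAC Asn / AAC Asn — identical.
Codon 4: GUG Val / CUC Leu — nonsynonymous.
Codon 5: GAU Asp / GAC Asp — synonymous.
Codon 6: UAC Tyr / UAC Tyr — identical.
Codon 7: CUC Leu / AGA Arg — nonsynonymous.
Codon 8: UUG Leu / CUU Leu — synonymous.
Codon 9: CGC Arg / UGC Cys — nonsynonymous.
Codon 10: CUC Leu / CUC Leu — identical.
Nonsynonymous differences: 3.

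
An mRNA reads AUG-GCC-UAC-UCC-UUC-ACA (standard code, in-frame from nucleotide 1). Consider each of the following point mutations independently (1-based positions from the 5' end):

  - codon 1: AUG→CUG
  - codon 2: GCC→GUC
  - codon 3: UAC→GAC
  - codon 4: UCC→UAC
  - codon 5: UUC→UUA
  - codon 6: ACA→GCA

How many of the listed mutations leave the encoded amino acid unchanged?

Codon 1: AUG (Met) → CUG (Leu) — missense.
Codon 2: GCC (Ala) → GUC (Val) — missense.
Codon 3: UAC (Tyr) → GAC (Asp) — missense.
Codon 4: UCC (Ser) → UAC (Tyr) — missense.
Codon 5: UUC (Phe) → UUA (Leu) — missense.
Codon 6: ACA (Thr) → GCA (Ala) — missense.
Synonymous: 0 of 6.

0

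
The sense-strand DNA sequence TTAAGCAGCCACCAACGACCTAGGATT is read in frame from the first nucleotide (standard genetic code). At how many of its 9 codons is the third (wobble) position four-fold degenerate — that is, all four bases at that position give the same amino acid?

2

Codon 1 TTA (Leu): third position 2-fold.
Codon 2 AGC (Ser): third position 2-fold.
Codon 3 AGC (Ser): third position 2-fold.
Codon 4 CAC (His): third position 2-fold.
Codon 5 CAA (Gln): third position 2-fold.
Codon 6 CGA (Arg): third position 4-fold.
Codon 7 CCT (Pro): third position 4-fold.
Codon 8 AGG (Arg): third position 2-fold.
Codon 9 ATT (Ile): third position 3-fold.
Four-fold degenerate third positions: 2.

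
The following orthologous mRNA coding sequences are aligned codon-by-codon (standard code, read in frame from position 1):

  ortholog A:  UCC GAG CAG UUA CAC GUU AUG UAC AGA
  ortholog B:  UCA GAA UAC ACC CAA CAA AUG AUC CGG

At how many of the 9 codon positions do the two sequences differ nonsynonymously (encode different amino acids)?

Codon 1: UCC Ser / UCA Ser — synonymous.
Codon 2: GAG Glu / GAA Glu — synonymous.
Codon 3: CAG Gln / UAC Tyr — nonsynonymous.
Codon 4: UUA Leu / ACC Thr — nonsynonymous.
Codon 5: CAC His / CAA Gln — nonsynonymous.
Codon 6: GUU Val / CAA Gln — nonsynonymous.
Codon 7: AUG Met / AUG Met — identical.
Codon 8: UAC Tyr / AUC Ile — nonsynonymous.
Codon 9: AGA Arg / CGG Arg — synonymous.
Nonsynonymous differences: 5.

5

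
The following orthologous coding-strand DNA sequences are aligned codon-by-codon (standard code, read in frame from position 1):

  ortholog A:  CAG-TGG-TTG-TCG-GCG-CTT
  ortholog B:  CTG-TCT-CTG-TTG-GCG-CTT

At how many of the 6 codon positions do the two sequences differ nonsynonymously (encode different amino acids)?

Codon 1: CAG Gln / CTG Leu — nonsynonymous.
Codon 2: TGG Trp / TCT Ser — nonsynonymous.
Codon 3: TTG Leu / CTG Leu — synonymous.
Codon 4: TCG Ser / TTG Leu — nonsynonymous.
Codon 5: GCG Ala / GCG Ala — identical.
Codon 6: CTT Leu / CTT Leu — identical.
Nonsynonymous differences: 3.

3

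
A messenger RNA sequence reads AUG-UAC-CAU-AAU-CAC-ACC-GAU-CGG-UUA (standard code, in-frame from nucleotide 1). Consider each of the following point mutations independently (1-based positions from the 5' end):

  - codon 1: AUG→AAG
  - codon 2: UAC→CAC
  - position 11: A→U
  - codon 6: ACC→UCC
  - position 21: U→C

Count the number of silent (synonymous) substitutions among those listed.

1

Codon 1: AUG (Met) → AAG (Lys) — missense.
Codon 2: UAC (Tyr) → CAC (His) — missense.
Codon 4: AAU (Asn) → AUU (Ile) — missense.
Codon 6: ACC (Thr) → UCC (Ser) — missense.
Codon 7: GAU (Asp) → GAC (Asp) — synonymous.
Synonymous: 1 of 5.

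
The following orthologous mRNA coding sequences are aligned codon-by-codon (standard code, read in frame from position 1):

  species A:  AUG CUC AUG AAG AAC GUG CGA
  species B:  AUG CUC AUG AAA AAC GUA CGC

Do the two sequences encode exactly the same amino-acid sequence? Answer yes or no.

Codon 1: AUG Met / AUG Met — identical.
Codon 2: CUC Leu / CUC Leu — identical.
Codon 3: AUG Met / AUG Met — identical.
Codon 4: AAG Lys / AAA Lys — synonymous.
Codon 5: AAC Asn / AAC Asn — identical.
Codon 6: GUG Val / GUA Val — synonymous.
Codon 7: CGA Arg / CGC Arg — synonymous.
Nonsynonymous differences: 0 → same protein.

yes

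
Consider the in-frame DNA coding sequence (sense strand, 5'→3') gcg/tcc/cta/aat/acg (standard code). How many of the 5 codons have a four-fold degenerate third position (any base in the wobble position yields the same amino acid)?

4

Codon 1 GCG (Ala): third position 4-fold.
Codon 2 TCC (Ser): third position 4-fold.
Codon 3 CTA (Leu): third position 4-fold.
Codon 4 AAT (Asn): third position 2-fold.
Codon 5 ACG (Thr): third position 4-fold.
Four-fold degenerate third positions: 4.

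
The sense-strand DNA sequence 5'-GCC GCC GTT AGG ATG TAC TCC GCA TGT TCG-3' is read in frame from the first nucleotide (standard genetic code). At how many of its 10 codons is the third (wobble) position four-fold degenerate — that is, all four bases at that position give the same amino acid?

6

Codon 1 GCC (Ala): third position 4-fold.
Codon 2 GCC (Ala): third position 4-fold.
Codon 3 GTT (Val): third position 4-fold.
Codon 4 AGG (Arg): third position 2-fold.
Codon 5 ATG (Met): third position 1-fold.
Codon 6 TAC (Tyr): third position 2-fold.
Codon 7 TCC (Ser): third position 4-fold.
Codon 8 GCA (Ala): third position 4-fold.
Codon 9 TGT (Cys): third position 2-fold.
Codon 10 TCG (Ser): third position 4-fold.
Four-fold degenerate third positions: 6.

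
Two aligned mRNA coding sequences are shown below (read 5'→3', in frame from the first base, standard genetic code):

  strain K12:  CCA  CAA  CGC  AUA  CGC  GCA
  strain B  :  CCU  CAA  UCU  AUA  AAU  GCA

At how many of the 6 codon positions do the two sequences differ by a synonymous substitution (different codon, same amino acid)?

1

Codon 1: CCA Pro / CCU Pro — synonymous.
Codon 2: CAA Gln / CAA Gln — identical.
Codon 3: CGC Arg / UCU Ser — nonsynonymous.
Codon 4: AUA Ile / AUA Ile — identical.
Codon 5: CGC Arg / AAU Asn — nonsynonymous.
Codon 6: GCA Ala / GCA Ala — identical.
Synonymous differences: 1.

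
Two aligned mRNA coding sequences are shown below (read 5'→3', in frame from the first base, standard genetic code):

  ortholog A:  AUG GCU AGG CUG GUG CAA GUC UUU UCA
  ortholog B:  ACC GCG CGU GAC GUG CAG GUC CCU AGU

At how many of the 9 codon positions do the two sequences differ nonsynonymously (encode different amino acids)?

Codon 1: AUG Met / ACC Thr — nonsynonymous.
Codon 2: GCU Ala / GCG Ala — synonymous.
Codon 3: AGG Arg / CGU Arg — synonymous.
Codon 4: CUG Leu / GAC Asp — nonsynonymous.
Codon 5: GUG Val / GUG Val — identical.
Codon 6: CAA Gln / CAG Gln — synonymous.
Codon 7: GUC Val / GUC Val — identical.
Codon 8: UUU Phe / CCU Pro — nonsynonymous.
Codon 9: UCA Ser / AGU Ser — synonymous.
Nonsynonymous differences: 3.

3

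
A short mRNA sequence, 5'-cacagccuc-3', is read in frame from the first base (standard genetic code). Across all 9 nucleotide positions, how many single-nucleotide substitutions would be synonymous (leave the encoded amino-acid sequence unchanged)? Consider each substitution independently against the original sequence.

5

Codon 1 (CAC, His): 1 synonymous substitution.
Codon 2 (AGC, Ser): 1 synonymous substitution.
Codon 3 (CUC, Leu): 3 synonymous substitutions.
Total: 1 + 1 + 3 = 5.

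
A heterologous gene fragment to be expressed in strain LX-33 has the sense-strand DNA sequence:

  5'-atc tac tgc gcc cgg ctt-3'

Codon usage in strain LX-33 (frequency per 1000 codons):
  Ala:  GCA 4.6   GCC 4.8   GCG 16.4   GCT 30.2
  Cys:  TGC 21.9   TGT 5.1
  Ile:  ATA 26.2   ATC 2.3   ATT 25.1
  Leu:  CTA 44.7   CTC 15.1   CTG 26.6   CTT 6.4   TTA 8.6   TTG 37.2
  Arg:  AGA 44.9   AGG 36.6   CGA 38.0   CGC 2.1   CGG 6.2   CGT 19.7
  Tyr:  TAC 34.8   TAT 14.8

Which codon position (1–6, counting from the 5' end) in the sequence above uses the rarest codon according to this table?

Codon 1 ATC (Ile): 2.3 per 1000.
Codon 2 TAC (Tyr): 34.8 per 1000.
Codon 3 TGC (Cys): 21.9 per 1000.
Codon 4 GCC (Ala): 4.8 per 1000.
Codon 5 CGG (Arg): 6.2 per 1000.
Codon 6 CTT (Leu): 6.4 per 1000.
Lowest frequency is 2.3 at codon 1.

1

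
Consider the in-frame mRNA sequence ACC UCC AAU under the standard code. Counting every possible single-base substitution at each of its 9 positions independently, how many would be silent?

Codon 1 (ACC, Thr): 3 synonymous substitutions.
Codon 2 (UCC, Ser): 3 synonymous substitutions.
Codon 3 (AAU, Asn): 1 synonymous substitution.
Total: 3 + 3 + 1 = 7.

7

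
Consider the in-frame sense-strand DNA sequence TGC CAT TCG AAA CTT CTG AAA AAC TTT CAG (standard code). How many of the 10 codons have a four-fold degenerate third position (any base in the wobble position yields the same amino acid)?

Codon 1 TGC (Cys): third position 2-fold.
Codon 2 CAT (His): third position 2-fold.
Codon 3 TCG (Ser): third position 4-fold.
Codon 4 AAA (Lys): third position 2-fold.
Codon 5 CTT (Leu): third position 4-fold.
Codon 6 CTG (Leu): third position 4-fold.
Codon 7 AAA (Lys): third position 2-fold.
Codon 8 AAC (Asn): third position 2-fold.
Codon 9 TTT (Phe): third position 2-fold.
Codon 10 CAG (Gln): third position 2-fold.
Four-fold degenerate third positions: 3.

3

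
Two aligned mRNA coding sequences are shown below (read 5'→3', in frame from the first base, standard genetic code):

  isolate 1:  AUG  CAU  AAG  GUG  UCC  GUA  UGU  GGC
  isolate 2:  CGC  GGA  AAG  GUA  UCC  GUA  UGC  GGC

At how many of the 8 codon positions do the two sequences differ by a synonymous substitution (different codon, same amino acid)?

2

Codon 1: AUG Met / CGC Arg — nonsynonymous.
Codon 2: CAU His / GGA Gly — nonsynonymous.
Codon 3: AAG Lys / AAG Lys — identical.
Codon 4: GUG Val / GUA Val — synonymous.
Codon 5: UCC Ser / UCC Ser — identical.
Codon 6: GUA Val / GUA Val — identical.
Codon 7: UGU Cys / UGC Cys — synonymous.
Codon 8: GGC Gly / GGC Gly — identical.
Synonymous differences: 2.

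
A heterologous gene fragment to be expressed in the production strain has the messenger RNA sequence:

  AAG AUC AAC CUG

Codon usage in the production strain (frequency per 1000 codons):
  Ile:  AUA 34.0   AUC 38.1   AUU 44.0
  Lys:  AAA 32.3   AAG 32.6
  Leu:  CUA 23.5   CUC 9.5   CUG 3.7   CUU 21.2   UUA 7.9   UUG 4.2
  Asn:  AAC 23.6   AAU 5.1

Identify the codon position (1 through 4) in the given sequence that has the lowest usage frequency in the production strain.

Codon 1 AAG (Lys): 32.6 per 1000.
Codon 2 AUC (Ile): 38.1 per 1000.
Codon 3 AAC (Asn): 23.6 per 1000.
Codon 4 CUG (Leu): 3.7 per 1000.
Lowest frequency is 3.7 at codon 4.

4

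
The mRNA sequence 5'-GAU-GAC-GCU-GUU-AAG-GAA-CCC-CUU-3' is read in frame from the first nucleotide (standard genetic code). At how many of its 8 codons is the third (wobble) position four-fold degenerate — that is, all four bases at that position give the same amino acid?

4

Codon 1 GAU (Asp): third position 2-fold.
Codon 2 GAC (Asp): third position 2-fold.
Codon 3 GCU (Ala): third position 4-fold.
Codon 4 GUU (Val): third position 4-fold.
Codon 5 AAG (Lys): third position 2-fold.
Codon 6 GAA (Glu): third position 2-fold.
Codon 7 CCC (Pro): third position 4-fold.
Codon 8 CUU (Leu): third position 4-fold.
Four-fold degenerate third positions: 4.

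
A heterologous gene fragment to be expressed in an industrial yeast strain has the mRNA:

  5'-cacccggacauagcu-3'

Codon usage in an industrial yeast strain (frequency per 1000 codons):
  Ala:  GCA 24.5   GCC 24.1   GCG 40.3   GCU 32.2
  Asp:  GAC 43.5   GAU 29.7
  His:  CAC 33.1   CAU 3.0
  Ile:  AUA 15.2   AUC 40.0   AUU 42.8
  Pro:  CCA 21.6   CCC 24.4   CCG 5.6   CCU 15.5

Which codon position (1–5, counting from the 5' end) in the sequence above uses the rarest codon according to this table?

Codon 1 CAC (His): 33.1 per 1000.
Codon 2 CCG (Pro): 5.6 per 1000.
Codon 3 GAC (Asp): 43.5 per 1000.
Codon 4 AUA (Ile): 15.2 per 1000.
Codon 5 GCU (Ala): 32.2 per 1000.
Lowest frequency is 5.6 at codon 2.

2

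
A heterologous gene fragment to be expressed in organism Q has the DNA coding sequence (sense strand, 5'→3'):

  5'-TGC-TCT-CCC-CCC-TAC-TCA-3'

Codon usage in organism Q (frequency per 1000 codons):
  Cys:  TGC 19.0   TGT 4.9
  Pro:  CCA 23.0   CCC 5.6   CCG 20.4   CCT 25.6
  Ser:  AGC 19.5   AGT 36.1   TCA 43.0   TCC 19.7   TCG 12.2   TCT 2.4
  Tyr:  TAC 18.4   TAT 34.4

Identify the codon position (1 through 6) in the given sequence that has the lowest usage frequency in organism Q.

2

Codon 1 TGC (Cys): 19.0 per 1000.
Codon 2 TCT (Ser): 2.4 per 1000.
Codon 3 CCC (Pro): 5.6 per 1000.
Codon 4 CCC (Pro): 5.6 per 1000.
Codon 5 TAC (Tyr): 18.4 per 1000.
Codon 6 TCA (Ser): 43.0 per 1000.
Lowest frequency is 2.4 at codon 2.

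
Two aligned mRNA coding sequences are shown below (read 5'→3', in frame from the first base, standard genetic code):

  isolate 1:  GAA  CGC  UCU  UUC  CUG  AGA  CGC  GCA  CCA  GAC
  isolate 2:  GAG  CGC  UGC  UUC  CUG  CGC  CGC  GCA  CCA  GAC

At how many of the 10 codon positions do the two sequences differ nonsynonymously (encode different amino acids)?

1

Codon 1: GAA Glu / GAG Glu — synonymous.
Codon 2: CGC Arg / CGC Arg — identical.
Codon 3: UCU Ser / UGC Cys — nonsynonymous.
Codon 4: UUC Phe / UUC Phe — identical.
Codon 5: CUG Leu / CUG Leu — identical.
Codon 6: AGA Arg / CGC Arg — synonymous.
Codon 7: CGC Arg / CGC Arg — identical.
Codon 8: GCA Ala / GCA Ala — identical.
Codon 9: CCA Pro / CCA Pro — identical.
Codon 10: GAC Asp / GAC Asp — identical.
Nonsynonymous differences: 1.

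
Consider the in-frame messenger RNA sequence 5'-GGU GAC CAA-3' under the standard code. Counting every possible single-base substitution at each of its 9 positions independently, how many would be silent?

5

Codon 1 (GGU, Gly): 3 synonymous substitutions.
Codon 2 (GAC, Asp): 1 synonymous substitution.
Codon 3 (CAA, Gln): 1 synonymous substitution.
Total: 3 + 1 + 1 = 5.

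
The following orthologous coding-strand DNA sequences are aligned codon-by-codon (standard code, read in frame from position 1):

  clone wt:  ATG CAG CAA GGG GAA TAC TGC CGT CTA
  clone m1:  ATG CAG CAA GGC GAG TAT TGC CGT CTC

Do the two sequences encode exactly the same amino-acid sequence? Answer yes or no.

yes

Codon 1: ATG Met / ATG Met — identical.
Codon 2: CAG Gln / CAG Gln — identical.
Codon 3: CAA Gln / CAA Gln — identical.
Codon 4: GGG Gly / GGC Gly — synonymous.
Codon 5: GAA Glu / GAG Glu — synonymous.
Codon 6: TAC Tyr / TAT Tyr — synonymous.
Codon 7: TGC Cys / TGC Cys — identical.
Codon 8: CGT Arg / CGT Arg — identical.
Codon 9: CTA Leu / CTC Leu — synonymous.
Nonsynonymous differences: 0 → same protein.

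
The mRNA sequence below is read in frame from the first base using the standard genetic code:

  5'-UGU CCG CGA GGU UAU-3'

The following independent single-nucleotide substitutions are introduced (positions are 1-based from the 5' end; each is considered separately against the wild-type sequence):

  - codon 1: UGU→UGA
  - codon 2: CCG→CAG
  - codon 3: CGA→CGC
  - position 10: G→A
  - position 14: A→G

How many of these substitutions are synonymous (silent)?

Codon 1: UGU (Cys) → UGA (Stop) — nonsense.
Codon 2: CCG (Pro) → CAG (Gln) — missense.
Codon 3: CGA (Arg) → CGC (Arg) — synonymous.
Codon 4: GGU (Gly) → AGU (Ser) — missense.
Codon 5: UAU (Tyr) → UGU (Cys) — missense.
Synonymous: 1 of 5.

1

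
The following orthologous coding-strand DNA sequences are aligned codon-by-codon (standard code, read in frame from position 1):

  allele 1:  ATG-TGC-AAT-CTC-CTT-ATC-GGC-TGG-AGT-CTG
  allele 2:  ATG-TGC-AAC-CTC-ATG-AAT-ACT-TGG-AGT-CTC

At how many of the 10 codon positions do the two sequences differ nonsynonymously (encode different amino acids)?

3

Codon 1: ATG Met / ATG Met — identical.
Codon 2: TGC Cys / TGC Cys — identical.
Codon 3: AAT Asn / AAC Asn — synonymous.
Codon 4: CTC Leu / CTC Leu — identical.
Codon 5: CTT Leu / ATG Met — nonsynonymous.
Codon 6: ATC Ile / AAT Asn — nonsynonymous.
Codon 7: GGC Gly / ACT Thr — nonsynonymous.
Codon 8: TGG Trp / TGG Trp — identical.
Codon 9: AGT Ser / AGT Ser — identical.
Codon 10: CTG Leu / CTC Leu — synonymous.
Nonsynonymous differences: 3.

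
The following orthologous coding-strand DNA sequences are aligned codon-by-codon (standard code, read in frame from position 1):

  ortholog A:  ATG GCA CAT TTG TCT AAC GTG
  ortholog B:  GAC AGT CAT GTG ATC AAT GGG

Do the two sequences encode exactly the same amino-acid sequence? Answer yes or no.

no

Codon 1: ATG Met / GAC Asp — nonsynonymous.
Codon 2: GCA Ala / AGT Ser — nonsynonymous.
Codon 3: CAT His / CAT His — identical.
Codon 4: TTG Leu / GTG Val — nonsynonymous.
Codon 5: TCT Ser / ATC Ile — nonsynonymous.
Codon 6: AAC Asn / AAT Asn — synonymous.
Codon 7: GTG Val / GGG Gly — nonsynonymous.
Nonsynonymous differences: 5 → different protein.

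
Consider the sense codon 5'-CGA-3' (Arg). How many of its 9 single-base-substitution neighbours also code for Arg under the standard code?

4

Position 1: AGA → 1 synonymous.
Position 2: none → 0 synonymous.
Position 3: CGT, CGC, CGG → 3 synonymous.
Total: 1 + 0 + 3 = 4.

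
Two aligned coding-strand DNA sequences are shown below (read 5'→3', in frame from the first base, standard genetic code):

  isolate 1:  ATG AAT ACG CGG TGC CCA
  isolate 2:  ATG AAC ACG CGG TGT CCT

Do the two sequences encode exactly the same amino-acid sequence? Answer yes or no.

yes

Codon 1: ATG Met / ATG Met — identical.
Codon 2: AAT Asn / AAC Asn — synonymous.
Codon 3: ACG Thr / ACG Thr — identical.
Codon 4: CGG Arg / CGG Arg — identical.
Codon 5: TGC Cys / TGT Cys — synonymous.
Codon 6: CCA Pro / CCT Pro — synonymous.
Nonsynonymous differences: 0 → same protein.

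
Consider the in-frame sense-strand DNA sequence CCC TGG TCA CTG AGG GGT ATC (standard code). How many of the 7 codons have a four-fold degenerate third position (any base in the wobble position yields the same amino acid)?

4

Codon 1 CCC (Pro): third position 4-fold.
Codon 2 TGG (Trp): third position 1-fold.
Codon 3 TCA (Ser): third position 4-fold.
Codon 4 CTG (Leu): third position 4-fold.
Codon 5 AGG (Arg): third position 2-fold.
Codon 6 GGT (Gly): third position 4-fold.
Codon 7 ATC (Ile): third position 3-fold.
Four-fold degenerate third positions: 4.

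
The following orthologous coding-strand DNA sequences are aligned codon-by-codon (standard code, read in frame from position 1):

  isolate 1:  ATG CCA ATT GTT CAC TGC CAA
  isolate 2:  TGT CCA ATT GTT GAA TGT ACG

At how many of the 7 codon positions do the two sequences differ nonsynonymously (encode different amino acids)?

3

Codon 1: ATG Met / TGT Cys — nonsynonymous.
Codon 2: CCA Pro / CCA Pro — identical.
Codon 3: ATT Ile / ATT Ile — identical.
Codon 4: GTT Val / GTT Val — identical.
Codon 5: CAC His / GAA Glu — nonsynonymous.
Codon 6: TGC Cys / TGT Cys — synonymous.
Codon 7: CAA Gln / ACG Thr — nonsynonymous.
Nonsynonymous differences: 3.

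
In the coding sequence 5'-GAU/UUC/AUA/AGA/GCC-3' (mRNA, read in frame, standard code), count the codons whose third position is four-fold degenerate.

1

Codon 1 GAU (Asp): third position 2-fold.
Codon 2 UUC (Phe): third position 2-fold.
Codon 3 AUA (Ile): third position 3-fold.
Codon 4 AGA (Arg): third position 2-fold.
Codon 5 GCC (Ala): third position 4-fold.
Four-fold degenerate third positions: 1.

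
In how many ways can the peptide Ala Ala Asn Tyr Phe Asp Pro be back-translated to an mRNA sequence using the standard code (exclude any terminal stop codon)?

1024

Ala: 4 codons.
Ala: 4 codons.
Asn: 2 codons.
Tyr: 2 codons.
Phe: 2 codons.
Asp: 2 codons.
Pro: 4 codons.
4 × 4 × 2 × 2 × 2 × 2 × 4 = 1024.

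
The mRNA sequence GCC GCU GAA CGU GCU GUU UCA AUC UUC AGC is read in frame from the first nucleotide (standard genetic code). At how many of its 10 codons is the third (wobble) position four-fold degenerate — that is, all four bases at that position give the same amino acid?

Codon 1 GCC (Ala): third position 4-fold.
Codon 2 GCU (Ala): third position 4-fold.
Codon 3 GAA (Glu): third position 2-fold.
Codon 4 CGU (Arg): third position 4-fold.
Codon 5 GCU (Ala): third position 4-fold.
Codon 6 GUU (Val): third position 4-fold.
Codon 7 UCA (Ser): third position 4-fold.
Codon 8 AUC (Ile): third position 3-fold.
Codon 9 UUC (Phe): third position 2-fold.
Codon 10 AGC (Ser): third position 2-fold.
Four-fold degenerate third positions: 6.

6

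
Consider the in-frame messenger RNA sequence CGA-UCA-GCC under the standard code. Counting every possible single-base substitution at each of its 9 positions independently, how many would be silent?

Codon 1 (CGA, Arg): 4 synonymous substitutions.
Codon 2 (UCA, Ser): 3 synonymous substitutions.
Codon 3 (GCC, Ala): 3 synonymous substitutions.
Total: 4 + 3 + 3 = 10.

10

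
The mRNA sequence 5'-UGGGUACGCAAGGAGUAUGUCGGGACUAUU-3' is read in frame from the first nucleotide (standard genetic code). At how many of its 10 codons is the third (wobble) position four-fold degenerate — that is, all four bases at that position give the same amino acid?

Codon 1 UGG (Trp): third position 1-fold.
Codon 2 GUA (Val): third position 4-fold.
Codon 3 CGC (Arg): third position 4-fold.
Codon 4 AAG (Lys): third position 2-fold.
Codon 5 GAG (Glu): third position 2-fold.
Codon 6 UAU (Tyr): third position 2-fold.
Codon 7 GUC (Val): third position 4-fold.
Codon 8 GGG (Gly): third position 4-fold.
Codon 9 ACU (Thr): third position 4-fold.
Codon 10 AUU (Ile): third position 3-fold.
Four-fold degenerate third positions: 5.

5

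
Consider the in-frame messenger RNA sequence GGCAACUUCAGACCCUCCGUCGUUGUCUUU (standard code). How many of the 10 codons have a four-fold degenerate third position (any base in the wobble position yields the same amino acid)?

6

Codon 1 GGC (Gly): third position 4-fold.
Codon 2 AAC (Asn): third position 2-fold.
Codon 3 UUC (Phe): third position 2-fold.
Codon 4 AGA (Arg): third position 2-fold.
Codon 5 CCC (Pro): third position 4-fold.
Codon 6 UCC (Ser): third position 4-fold.
Codon 7 GUC (Val): third position 4-fold.
Codon 8 GUU (Val): third position 4-fold.
Codon 9 GUC (Val): third position 4-fold.
Codon 10 UUU (Phe): third position 2-fold.
Four-fold degenerate third positions: 6.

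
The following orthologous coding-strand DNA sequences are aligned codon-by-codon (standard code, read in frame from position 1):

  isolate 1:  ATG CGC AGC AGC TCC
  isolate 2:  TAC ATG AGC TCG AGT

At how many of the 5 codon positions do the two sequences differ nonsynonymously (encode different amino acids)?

Codon 1: ATG Met / TAC Tyr — nonsynonymous.
Codon 2: CGC Arg / ATG Met — nonsynonymous.
Codon 3: AGC Ser / AGC Ser — identical.
Codon 4: AGC Ser / TCG Ser — synonymous.
Codon 5: TCC Ser / AGT Ser — synonymous.
Nonsynonymous differences: 2.

2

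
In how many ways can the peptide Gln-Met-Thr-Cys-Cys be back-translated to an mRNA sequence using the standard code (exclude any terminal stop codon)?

32

Gln: 2 codons.
Met: 1 codon.
Thr: 4 codons.
Cys: 2 codons.
Cys: 2 codons.
2 × 1 × 4 × 2 × 2 = 32.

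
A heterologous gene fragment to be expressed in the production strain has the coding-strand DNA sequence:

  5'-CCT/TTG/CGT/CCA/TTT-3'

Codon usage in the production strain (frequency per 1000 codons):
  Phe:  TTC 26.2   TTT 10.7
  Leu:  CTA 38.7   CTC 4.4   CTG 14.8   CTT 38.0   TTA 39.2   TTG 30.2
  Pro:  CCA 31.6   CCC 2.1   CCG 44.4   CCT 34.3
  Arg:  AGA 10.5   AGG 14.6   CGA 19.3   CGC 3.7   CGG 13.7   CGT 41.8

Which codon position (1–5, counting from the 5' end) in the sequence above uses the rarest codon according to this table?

Codon 1 CCT (Pro): 34.3 per 1000.
Codon 2 TTG (Leu): 30.2 per 1000.
Codon 3 CGT (Arg): 41.8 per 1000.
Codon 4 CCA (Pro): 31.6 per 1000.
Codon 5 TTT (Phe): 10.7 per 1000.
Lowest frequency is 10.7 at codon 5.

5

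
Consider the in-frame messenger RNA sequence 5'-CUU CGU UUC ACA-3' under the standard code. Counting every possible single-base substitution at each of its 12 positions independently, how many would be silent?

Codon 1 (CUU, Leu): 3 synonymous substitutions.
Codon 2 (CGU, Arg): 3 synonymous substitutions.
Codon 3 (UUC, Phe): 1 synonymous substitution.
Codon 4 (ACA, Thr): 3 synonymous substitutions.
Total: 3 + 3 + 1 + 3 = 10.

10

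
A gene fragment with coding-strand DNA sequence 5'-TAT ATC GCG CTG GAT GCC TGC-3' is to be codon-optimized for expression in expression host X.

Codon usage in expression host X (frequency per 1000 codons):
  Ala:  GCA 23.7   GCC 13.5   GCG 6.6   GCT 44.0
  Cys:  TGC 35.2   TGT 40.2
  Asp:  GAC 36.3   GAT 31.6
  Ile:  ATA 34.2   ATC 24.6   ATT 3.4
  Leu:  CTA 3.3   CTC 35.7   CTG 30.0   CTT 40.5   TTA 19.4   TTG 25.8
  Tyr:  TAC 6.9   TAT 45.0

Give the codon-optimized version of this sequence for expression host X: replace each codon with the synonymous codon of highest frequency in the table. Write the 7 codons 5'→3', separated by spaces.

Codon 1 (Tyr): best is TAT at 45.0.
Codon 2 (Ile): best is ATA at 34.2.
Codon 3 (Ala): best is GCT at 44.0.
Codon 4 (Leu): best is CTT at 40.5.
Codon 5 (Asp): best is GAC at 36.3.
Codon 6 (Ala): best is GCT at 44.0.
Codon 7 (Cys): best is TGT at 40.2.

TAT ATA GCT CTT GAC GCT TGT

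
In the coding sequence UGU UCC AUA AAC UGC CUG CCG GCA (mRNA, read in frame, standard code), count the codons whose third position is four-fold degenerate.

Codon 1 UGU (Cys): third position 2-fold.
Codon 2 UCC (Ser): third position 4-fold.
Codon 3 AUA (Ile): third position 3-fold.
Codon 4 AAC (Asn): third position 2-fold.
Codon 5 UGC (Cys): third position 2-fold.
Codon 6 CUG (Leu): third position 4-fold.
Codon 7 CCG (Pro): third position 4-fold.
Codon 8 GCA (Ala): third position 4-fold.
Four-fold degenerate third positions: 4.

4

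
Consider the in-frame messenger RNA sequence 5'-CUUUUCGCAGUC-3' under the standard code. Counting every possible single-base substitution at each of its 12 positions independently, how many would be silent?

Codon 1 (CUU, Leu): 3 synonymous substitutions.
Codon 2 (UUC, Phe): 1 synonymous substitution.
Codon 3 (GCA, Ala): 3 synonymous substitutions.
Codon 4 (GUC, Val): 3 synonymous substitutions.
Total: 3 + 1 + 3 + 3 = 10.

10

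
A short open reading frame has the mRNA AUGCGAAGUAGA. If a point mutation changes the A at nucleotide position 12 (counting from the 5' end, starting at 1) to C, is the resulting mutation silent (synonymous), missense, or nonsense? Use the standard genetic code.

missense

Position 12 falls in codon 4: AGA → Arg.
After the substitution the codon is AGC → Ser.
Arg ≠ Ser, so this is a missense mutation.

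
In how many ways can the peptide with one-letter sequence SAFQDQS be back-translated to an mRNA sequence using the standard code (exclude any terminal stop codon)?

Ser: 6 codons.
Ala: 4 codons.
Phe: 2 codons.
Gln: 2 codons.
Asp: 2 codons.
Gln: 2 codons.
Ser: 6 codons.
6 × 4 × 2 × 2 × 2 × 2 × 6 = 2304.

2304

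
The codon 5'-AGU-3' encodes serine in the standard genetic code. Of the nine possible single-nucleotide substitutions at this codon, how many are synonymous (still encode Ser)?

Position 1: none → 0 synonymous.
Position 2: none → 0 synonymous.
Position 3: AGC → 1 synonymous.
Total: 0 + 0 + 1 = 1.

1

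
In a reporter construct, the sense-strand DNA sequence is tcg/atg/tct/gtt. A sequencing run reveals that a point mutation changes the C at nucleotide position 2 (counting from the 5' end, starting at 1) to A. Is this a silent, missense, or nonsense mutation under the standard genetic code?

Position 2 falls in codon 1: TCG → Ser.
After the substitution the codon is TAG → Stop.
The new codon is a stop codon, so this is a nonsense mutation.

nonsense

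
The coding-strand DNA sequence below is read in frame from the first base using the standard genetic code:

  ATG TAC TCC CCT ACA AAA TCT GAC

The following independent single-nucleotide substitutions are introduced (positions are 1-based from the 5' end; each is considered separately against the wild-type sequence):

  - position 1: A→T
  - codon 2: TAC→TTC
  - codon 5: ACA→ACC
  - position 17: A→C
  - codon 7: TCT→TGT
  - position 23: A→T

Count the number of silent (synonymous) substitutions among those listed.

Codon 1: ATG (Met) → TTG (Leu) — missense.
Codon 2: TAC (Tyr) → TTC (Phe) — missense.
Codon 5: ACA (Thr) → ACC (Thr) — synonymous.
Codon 6: AAA (Lys) → ACA (Thr) — missense.
Codon 7: TCT (Ser) → TGT (Cys) — missense.
Codon 8: GAC (Asp) → GTC (Val) — missense.
Synonymous: 1 of 6.

1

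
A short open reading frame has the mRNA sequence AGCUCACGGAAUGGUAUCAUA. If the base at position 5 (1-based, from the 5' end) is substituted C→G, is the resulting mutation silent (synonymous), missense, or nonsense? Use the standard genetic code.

nonsense

Position 5 falls in codon 2: UCA → Ser.
After the substitution the codon is UGA → Stop.
The new codon is a stop codon, so this is a nonsense mutation.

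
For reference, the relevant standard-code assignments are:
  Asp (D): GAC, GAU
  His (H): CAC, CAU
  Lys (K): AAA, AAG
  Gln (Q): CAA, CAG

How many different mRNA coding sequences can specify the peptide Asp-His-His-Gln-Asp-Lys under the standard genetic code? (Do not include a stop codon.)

Asp: 2 codons.
His: 2 codons.
His: 2 codons.
Gln: 2 codons.
Asp: 2 codons.
Lys: 2 codons.
2 × 2 × 2 × 2 × 2 × 2 = 64.

64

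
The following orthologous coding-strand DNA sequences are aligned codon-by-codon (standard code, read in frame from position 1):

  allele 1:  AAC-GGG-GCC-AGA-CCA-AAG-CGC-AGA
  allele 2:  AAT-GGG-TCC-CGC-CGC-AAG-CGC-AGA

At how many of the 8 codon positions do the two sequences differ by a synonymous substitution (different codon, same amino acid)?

Codon 1: AAC Asn / AAT Asn — synonymous.
Codon 2: GGG Gly / GGG Gly — identical.
Codon 3: GCC Ala / TCC Ser — nonsynonymous.
Codon 4: AGA Arg / CGC Arg — synonymous.
Codon 5: CCA Pro / CGC Arg — nonsynonymous.
Codon 6: AAG Lys / AAG Lys — identical.
Codon 7: CGC Arg / CGC Arg — identical.
Codon 8: AGA Arg / AGA Arg — identical.
Synonymous differences: 2.

2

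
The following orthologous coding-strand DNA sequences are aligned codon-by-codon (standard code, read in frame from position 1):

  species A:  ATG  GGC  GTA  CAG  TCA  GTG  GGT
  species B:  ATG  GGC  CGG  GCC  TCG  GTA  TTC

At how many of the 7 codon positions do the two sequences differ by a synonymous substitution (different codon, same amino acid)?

2

Codon 1: ATG Met / ATG Met — identical.
Codon 2: GGC Gly / GGC Gly — identical.
Codon 3: GTA Val / CGG Arg — nonsynonymous.
Codon 4: CAG Gln / GCC Ala — nonsynonymous.
Codon 5: TCA Ser / TCG Ser — synonymous.
Codon 6: GTG Val / GTA Val — synonymous.
Codon 7: GGT Gly / TTC Phe — nonsynonymous.
Synonymous differences: 2.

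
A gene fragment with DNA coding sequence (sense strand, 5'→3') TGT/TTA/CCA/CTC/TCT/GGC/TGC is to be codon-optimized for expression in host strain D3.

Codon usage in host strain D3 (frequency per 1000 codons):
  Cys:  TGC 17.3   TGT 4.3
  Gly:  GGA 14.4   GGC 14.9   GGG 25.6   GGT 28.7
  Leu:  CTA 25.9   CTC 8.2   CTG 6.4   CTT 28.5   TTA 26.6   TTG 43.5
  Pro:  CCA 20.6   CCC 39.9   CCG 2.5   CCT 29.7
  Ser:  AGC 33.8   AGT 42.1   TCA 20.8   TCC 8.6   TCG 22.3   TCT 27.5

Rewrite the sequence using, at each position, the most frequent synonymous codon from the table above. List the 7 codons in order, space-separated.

TGC TTG CCC TTG AGT GGT TGC

Codon 1 (Cys): best is TGC at 17.3.
Codon 2 (Leu): best is TTG at 43.5.
Codon 3 (Pro): best is CCC at 39.9.
Codon 4 (Leu): best is TTG at 43.5.
Codon 5 (Ser): best is AGT at 42.1.
Codon 6 (Gly): best is GGT at 28.7.
Codon 7 (Cys): best is TGC at 17.3.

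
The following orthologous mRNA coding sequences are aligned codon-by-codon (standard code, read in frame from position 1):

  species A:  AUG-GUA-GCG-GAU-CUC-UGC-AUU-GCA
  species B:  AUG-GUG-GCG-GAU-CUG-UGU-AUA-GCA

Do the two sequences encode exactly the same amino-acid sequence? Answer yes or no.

Codon 1: AUG Met / AUG Met — identical.
Codon 2: GUA Val / GUG Val — synonymous.
Codon 3: GCG Ala / GCG Ala — identical.
Codon 4: GAU Asp / GAU Asp — identical.
Codon 5: CUC Leu / CUG Leu — synonymous.
Codon 6: UGC Cys / UGU Cys — synonymous.
Codon 7: AUU Ile / AUA Ile — synonymous.
Codon 8: GCA Ala / GCA Ala — identical.
Nonsynonymous differences: 0 → same protein.

yes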